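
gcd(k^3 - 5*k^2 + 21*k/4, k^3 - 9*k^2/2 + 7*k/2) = k^2 - 7*k/2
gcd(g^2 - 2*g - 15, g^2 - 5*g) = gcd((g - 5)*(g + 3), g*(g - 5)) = g - 5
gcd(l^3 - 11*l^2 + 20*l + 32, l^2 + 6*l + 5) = l + 1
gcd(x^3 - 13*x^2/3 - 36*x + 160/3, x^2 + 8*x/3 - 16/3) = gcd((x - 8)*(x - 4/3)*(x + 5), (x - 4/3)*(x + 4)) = x - 4/3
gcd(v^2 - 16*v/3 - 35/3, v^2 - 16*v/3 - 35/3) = v^2 - 16*v/3 - 35/3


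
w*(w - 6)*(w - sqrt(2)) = w^3 - 6*w^2 - sqrt(2)*w^2 + 6*sqrt(2)*w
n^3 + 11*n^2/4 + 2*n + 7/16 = (n + 1/2)^2*(n + 7/4)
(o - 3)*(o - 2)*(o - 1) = o^3 - 6*o^2 + 11*o - 6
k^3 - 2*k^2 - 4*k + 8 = (k - 2)^2*(k + 2)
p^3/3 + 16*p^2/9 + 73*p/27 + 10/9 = (p/3 + 1)*(p + 2/3)*(p + 5/3)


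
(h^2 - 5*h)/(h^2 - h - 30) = h*(5 - h)/(-h^2 + h + 30)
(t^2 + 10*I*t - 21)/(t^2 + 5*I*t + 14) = (t + 3*I)/(t - 2*I)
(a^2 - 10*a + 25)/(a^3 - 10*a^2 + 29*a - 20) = (a - 5)/(a^2 - 5*a + 4)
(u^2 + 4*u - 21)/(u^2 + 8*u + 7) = (u - 3)/(u + 1)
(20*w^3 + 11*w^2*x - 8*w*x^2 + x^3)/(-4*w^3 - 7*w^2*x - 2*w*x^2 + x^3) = (-5*w + x)/(w + x)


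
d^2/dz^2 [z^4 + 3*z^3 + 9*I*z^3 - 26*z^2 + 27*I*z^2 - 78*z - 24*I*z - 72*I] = 12*z^2 + z*(18 + 54*I) - 52 + 54*I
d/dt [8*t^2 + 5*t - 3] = 16*t + 5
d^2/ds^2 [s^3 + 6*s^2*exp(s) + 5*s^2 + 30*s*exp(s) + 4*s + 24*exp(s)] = 6*s^2*exp(s) + 54*s*exp(s) + 6*s + 96*exp(s) + 10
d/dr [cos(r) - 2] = -sin(r)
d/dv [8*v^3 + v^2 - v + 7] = 24*v^2 + 2*v - 1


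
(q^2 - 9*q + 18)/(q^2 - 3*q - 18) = (q - 3)/(q + 3)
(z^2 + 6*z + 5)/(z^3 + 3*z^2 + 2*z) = (z + 5)/(z*(z + 2))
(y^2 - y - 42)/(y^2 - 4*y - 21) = (y + 6)/(y + 3)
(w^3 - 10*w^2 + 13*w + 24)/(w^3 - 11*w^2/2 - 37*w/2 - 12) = 2*(w - 3)/(2*w + 3)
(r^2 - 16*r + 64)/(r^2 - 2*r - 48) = (r - 8)/(r + 6)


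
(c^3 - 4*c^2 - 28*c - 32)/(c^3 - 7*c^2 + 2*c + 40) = (c^2 - 6*c - 16)/(c^2 - 9*c + 20)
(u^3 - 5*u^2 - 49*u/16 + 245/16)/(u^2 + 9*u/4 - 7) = (4*u^2 - 13*u - 35)/(4*(u + 4))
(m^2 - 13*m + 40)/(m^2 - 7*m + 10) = (m - 8)/(m - 2)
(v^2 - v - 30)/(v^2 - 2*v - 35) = (v - 6)/(v - 7)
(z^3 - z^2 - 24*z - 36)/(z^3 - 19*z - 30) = (z - 6)/(z - 5)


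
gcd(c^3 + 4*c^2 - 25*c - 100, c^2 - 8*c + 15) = c - 5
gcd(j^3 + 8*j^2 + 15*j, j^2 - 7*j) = j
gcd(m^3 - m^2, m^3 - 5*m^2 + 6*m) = m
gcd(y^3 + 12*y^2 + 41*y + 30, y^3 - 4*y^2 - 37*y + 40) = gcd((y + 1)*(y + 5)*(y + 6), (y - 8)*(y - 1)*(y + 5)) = y + 5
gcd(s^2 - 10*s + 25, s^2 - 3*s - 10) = s - 5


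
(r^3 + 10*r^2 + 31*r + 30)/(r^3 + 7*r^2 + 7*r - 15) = (r + 2)/(r - 1)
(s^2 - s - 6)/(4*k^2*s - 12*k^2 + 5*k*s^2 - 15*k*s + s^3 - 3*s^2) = (s + 2)/(4*k^2 + 5*k*s + s^2)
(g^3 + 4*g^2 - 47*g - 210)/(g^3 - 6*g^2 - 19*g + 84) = (g^2 + 11*g + 30)/(g^2 + g - 12)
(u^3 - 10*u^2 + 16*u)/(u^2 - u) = (u^2 - 10*u + 16)/(u - 1)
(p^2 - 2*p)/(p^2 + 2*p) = (p - 2)/(p + 2)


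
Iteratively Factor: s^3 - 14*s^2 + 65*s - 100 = (s - 5)*(s^2 - 9*s + 20) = (s - 5)^2*(s - 4)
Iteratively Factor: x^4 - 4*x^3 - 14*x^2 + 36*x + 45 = (x + 1)*(x^3 - 5*x^2 - 9*x + 45) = (x - 5)*(x + 1)*(x^2 - 9) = (x - 5)*(x + 1)*(x + 3)*(x - 3)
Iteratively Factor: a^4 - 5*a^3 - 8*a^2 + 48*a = (a + 3)*(a^3 - 8*a^2 + 16*a) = a*(a + 3)*(a^2 - 8*a + 16) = a*(a - 4)*(a + 3)*(a - 4)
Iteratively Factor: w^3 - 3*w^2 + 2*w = (w)*(w^2 - 3*w + 2) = w*(w - 1)*(w - 2)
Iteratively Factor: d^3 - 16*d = (d + 4)*(d^2 - 4*d) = (d - 4)*(d + 4)*(d)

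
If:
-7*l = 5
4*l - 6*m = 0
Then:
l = -5/7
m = -10/21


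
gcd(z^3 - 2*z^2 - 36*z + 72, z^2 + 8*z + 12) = z + 6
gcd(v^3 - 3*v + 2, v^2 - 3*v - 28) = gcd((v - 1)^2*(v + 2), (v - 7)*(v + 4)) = 1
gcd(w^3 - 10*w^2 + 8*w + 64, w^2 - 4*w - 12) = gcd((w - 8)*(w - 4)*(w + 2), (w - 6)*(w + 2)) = w + 2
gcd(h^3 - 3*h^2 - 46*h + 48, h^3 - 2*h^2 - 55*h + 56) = h^2 - 9*h + 8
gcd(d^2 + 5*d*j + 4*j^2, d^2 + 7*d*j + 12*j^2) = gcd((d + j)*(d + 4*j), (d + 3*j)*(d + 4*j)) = d + 4*j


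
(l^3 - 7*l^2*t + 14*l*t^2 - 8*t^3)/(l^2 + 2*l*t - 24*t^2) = (l^2 - 3*l*t + 2*t^2)/(l + 6*t)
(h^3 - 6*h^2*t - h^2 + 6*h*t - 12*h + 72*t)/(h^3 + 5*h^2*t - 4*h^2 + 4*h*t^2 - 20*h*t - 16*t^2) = (h^2 - 6*h*t + 3*h - 18*t)/(h^2 + 5*h*t + 4*t^2)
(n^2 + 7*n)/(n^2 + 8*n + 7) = n/(n + 1)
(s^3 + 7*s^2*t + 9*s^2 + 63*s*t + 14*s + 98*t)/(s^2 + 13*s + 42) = (s^2 + 7*s*t + 2*s + 14*t)/(s + 6)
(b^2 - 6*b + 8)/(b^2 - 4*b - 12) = (-b^2 + 6*b - 8)/(-b^2 + 4*b + 12)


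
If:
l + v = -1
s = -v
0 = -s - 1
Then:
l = -2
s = -1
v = 1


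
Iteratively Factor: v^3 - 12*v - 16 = (v - 4)*(v^2 + 4*v + 4) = (v - 4)*(v + 2)*(v + 2)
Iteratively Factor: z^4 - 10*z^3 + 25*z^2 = (z - 5)*(z^3 - 5*z^2) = z*(z - 5)*(z^2 - 5*z) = z^2*(z - 5)*(z - 5)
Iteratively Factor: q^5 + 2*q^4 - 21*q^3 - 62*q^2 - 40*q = (q + 4)*(q^4 - 2*q^3 - 13*q^2 - 10*q) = (q - 5)*(q + 4)*(q^3 + 3*q^2 + 2*q) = (q - 5)*(q + 2)*(q + 4)*(q^2 + q) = (q - 5)*(q + 1)*(q + 2)*(q + 4)*(q)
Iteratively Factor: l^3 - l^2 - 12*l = (l + 3)*(l^2 - 4*l) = l*(l + 3)*(l - 4)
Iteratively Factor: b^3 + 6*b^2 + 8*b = (b + 4)*(b^2 + 2*b) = (b + 2)*(b + 4)*(b)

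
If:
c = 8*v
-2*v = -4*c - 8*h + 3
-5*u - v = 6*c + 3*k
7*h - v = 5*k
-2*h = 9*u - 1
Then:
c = -2468/6627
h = 1214/2209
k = 10321/13254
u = -73/6627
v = -617/13254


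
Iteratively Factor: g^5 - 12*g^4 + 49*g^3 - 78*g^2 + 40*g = (g - 2)*(g^4 - 10*g^3 + 29*g^2 - 20*g) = (g - 5)*(g - 2)*(g^3 - 5*g^2 + 4*g) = (g - 5)*(g - 4)*(g - 2)*(g^2 - g) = g*(g - 5)*(g - 4)*(g - 2)*(g - 1)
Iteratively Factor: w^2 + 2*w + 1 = (w + 1)*(w + 1)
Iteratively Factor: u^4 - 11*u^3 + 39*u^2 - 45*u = (u - 3)*(u^3 - 8*u^2 + 15*u) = u*(u - 3)*(u^2 - 8*u + 15) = u*(u - 3)^2*(u - 5)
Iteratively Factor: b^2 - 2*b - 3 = (b + 1)*(b - 3)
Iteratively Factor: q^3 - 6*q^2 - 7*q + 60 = (q - 4)*(q^2 - 2*q - 15) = (q - 5)*(q - 4)*(q + 3)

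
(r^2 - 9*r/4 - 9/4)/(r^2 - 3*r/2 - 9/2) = (4*r + 3)/(2*(2*r + 3))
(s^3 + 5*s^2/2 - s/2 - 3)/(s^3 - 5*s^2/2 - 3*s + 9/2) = (s + 2)/(s - 3)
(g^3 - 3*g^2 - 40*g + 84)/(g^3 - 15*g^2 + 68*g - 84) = (g + 6)/(g - 6)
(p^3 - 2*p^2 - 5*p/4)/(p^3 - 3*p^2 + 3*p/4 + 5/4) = p/(p - 1)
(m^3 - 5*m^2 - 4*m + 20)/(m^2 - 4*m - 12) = (m^2 - 7*m + 10)/(m - 6)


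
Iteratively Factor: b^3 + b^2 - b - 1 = (b + 1)*(b^2 - 1) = (b - 1)*(b + 1)*(b + 1)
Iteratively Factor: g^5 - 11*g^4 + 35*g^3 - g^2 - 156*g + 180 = (g - 3)*(g^4 - 8*g^3 + 11*g^2 + 32*g - 60) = (g - 5)*(g - 3)*(g^3 - 3*g^2 - 4*g + 12) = (g - 5)*(g - 3)*(g - 2)*(g^2 - g - 6) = (g - 5)*(g - 3)^2*(g - 2)*(g + 2)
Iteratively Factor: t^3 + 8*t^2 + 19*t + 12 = (t + 1)*(t^2 + 7*t + 12) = (t + 1)*(t + 4)*(t + 3)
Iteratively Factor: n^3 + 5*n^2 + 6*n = (n)*(n^2 + 5*n + 6) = n*(n + 3)*(n + 2)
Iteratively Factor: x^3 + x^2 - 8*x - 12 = (x - 3)*(x^2 + 4*x + 4) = (x - 3)*(x + 2)*(x + 2)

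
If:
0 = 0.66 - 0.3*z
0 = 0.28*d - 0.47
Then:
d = 1.68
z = 2.20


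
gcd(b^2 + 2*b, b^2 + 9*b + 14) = b + 2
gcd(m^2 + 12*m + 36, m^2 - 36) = m + 6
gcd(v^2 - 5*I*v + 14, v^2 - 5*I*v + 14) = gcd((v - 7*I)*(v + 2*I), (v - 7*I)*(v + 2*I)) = v^2 - 5*I*v + 14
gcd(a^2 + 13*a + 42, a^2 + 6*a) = a + 6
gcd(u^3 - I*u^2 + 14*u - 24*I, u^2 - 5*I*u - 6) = u^2 - 5*I*u - 6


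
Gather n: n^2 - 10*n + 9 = n^2 - 10*n + 9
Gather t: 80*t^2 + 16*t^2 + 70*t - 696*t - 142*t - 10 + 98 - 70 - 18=96*t^2 - 768*t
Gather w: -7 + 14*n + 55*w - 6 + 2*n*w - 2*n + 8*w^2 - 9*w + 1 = 12*n + 8*w^2 + w*(2*n + 46) - 12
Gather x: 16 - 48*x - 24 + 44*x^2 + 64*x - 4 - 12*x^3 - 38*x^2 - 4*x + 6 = -12*x^3 + 6*x^2 + 12*x - 6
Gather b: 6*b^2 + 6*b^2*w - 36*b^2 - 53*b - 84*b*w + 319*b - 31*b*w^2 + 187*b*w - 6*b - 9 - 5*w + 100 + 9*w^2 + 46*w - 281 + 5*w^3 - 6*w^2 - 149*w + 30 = b^2*(6*w - 30) + b*(-31*w^2 + 103*w + 260) + 5*w^3 + 3*w^2 - 108*w - 160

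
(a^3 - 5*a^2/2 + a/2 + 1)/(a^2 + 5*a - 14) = (2*a^2 - a - 1)/(2*(a + 7))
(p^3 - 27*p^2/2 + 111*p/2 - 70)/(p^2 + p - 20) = (2*p^2 - 19*p + 35)/(2*(p + 5))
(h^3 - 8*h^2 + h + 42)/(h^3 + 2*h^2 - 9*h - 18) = (h - 7)/(h + 3)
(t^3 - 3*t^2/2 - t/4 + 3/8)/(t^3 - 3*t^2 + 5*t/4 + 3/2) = (t - 1/2)/(t - 2)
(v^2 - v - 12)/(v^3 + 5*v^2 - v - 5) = (v^2 - v - 12)/(v^3 + 5*v^2 - v - 5)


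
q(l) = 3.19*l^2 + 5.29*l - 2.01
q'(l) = 6.38*l + 5.29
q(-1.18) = -3.81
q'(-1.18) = -2.24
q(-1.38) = -3.24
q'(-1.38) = -3.51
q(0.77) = 3.95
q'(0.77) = 10.20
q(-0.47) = -3.79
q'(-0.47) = 2.29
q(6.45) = 164.82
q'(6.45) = 46.44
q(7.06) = 194.34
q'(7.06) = 50.33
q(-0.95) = -4.16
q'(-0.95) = -0.77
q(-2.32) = 2.89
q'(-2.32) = -9.51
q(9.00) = 303.99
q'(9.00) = 62.71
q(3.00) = 42.57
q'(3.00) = 24.43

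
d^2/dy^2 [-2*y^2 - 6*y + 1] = -4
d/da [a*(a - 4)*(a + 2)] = 3*a^2 - 4*a - 8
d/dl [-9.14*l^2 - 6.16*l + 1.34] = -18.28*l - 6.16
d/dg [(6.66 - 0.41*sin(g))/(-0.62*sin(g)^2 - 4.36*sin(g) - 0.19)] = (-0.2542*sin(g)^2 + 8.2584*sin(g) + 29.1155)*cos(g)/(0.3844*sin(g)^4 + 5.4064*sin(g)^3 + 19.2452*sin(g)^2 + 1.6568*sin(g) + 0.0361)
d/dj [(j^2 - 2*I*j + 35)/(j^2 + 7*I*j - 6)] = (9*I*j^2 - 82*j - 233*I)/(j^4 + 14*I*j^3 - 61*j^2 - 84*I*j + 36)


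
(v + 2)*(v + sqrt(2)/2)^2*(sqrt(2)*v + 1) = sqrt(2)*v^4 + 2*sqrt(2)*v^3 + 3*v^3 + 3*sqrt(2)*v^2/2 + 6*v^2 + v/2 + 3*sqrt(2)*v + 1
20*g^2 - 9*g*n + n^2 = (-5*g + n)*(-4*g + n)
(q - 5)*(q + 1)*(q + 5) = q^3 + q^2 - 25*q - 25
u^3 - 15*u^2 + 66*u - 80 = (u - 8)*(u - 5)*(u - 2)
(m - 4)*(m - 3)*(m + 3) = m^3 - 4*m^2 - 9*m + 36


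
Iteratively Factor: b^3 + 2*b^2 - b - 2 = (b + 2)*(b^2 - 1) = (b - 1)*(b + 2)*(b + 1)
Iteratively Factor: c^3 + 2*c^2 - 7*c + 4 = (c + 4)*(c^2 - 2*c + 1) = (c - 1)*(c + 4)*(c - 1)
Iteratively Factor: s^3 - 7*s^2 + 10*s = (s)*(s^2 - 7*s + 10) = s*(s - 5)*(s - 2)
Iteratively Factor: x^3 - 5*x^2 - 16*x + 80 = (x - 4)*(x^2 - x - 20) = (x - 5)*(x - 4)*(x + 4)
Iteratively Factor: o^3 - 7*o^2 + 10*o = (o)*(o^2 - 7*o + 10) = o*(o - 5)*(o - 2)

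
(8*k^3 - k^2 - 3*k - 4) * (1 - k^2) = -8*k^5 + k^4 + 11*k^3 + 3*k^2 - 3*k - 4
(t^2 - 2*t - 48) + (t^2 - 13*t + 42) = 2*t^2 - 15*t - 6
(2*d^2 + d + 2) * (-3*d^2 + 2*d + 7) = -6*d^4 + d^3 + 10*d^2 + 11*d + 14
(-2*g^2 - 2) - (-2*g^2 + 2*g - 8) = 6 - 2*g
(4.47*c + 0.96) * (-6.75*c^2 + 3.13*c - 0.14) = -30.1725*c^3 + 7.5111*c^2 + 2.379*c - 0.1344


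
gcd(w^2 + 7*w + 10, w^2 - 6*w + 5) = 1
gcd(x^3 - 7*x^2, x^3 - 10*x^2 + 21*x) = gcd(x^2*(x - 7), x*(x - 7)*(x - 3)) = x^2 - 7*x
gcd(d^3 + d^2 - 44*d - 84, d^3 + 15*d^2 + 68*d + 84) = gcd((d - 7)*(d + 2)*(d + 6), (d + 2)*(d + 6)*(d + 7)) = d^2 + 8*d + 12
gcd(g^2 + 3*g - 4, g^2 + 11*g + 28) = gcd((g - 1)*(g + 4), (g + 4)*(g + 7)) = g + 4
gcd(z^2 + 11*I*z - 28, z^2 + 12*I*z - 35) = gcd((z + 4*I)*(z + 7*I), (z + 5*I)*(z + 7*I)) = z + 7*I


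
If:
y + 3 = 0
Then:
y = -3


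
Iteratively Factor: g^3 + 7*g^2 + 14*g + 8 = (g + 4)*(g^2 + 3*g + 2) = (g + 1)*(g + 4)*(g + 2)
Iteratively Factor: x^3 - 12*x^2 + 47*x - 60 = (x - 3)*(x^2 - 9*x + 20) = (x - 5)*(x - 3)*(x - 4)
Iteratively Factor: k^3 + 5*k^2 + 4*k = (k)*(k^2 + 5*k + 4) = k*(k + 1)*(k + 4)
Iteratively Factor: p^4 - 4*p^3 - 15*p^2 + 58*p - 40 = (p - 1)*(p^3 - 3*p^2 - 18*p + 40) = (p - 5)*(p - 1)*(p^2 + 2*p - 8) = (p - 5)*(p - 2)*(p - 1)*(p + 4)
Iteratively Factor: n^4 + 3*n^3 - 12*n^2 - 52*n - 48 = (n - 4)*(n^3 + 7*n^2 + 16*n + 12) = (n - 4)*(n + 2)*(n^2 + 5*n + 6) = (n - 4)*(n + 2)^2*(n + 3)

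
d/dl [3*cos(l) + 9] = -3*sin(l)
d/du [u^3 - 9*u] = 3*u^2 - 9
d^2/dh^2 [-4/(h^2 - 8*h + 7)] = 8*(h^2 - 8*h - 4*(h - 4)^2 + 7)/(h^2 - 8*h + 7)^3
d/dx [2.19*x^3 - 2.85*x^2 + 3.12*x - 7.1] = 6.57*x^2 - 5.7*x + 3.12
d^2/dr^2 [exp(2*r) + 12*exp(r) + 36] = 4*(exp(r) + 3)*exp(r)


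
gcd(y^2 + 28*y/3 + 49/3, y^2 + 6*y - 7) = y + 7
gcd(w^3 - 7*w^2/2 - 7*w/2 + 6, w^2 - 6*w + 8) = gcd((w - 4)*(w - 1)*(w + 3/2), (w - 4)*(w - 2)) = w - 4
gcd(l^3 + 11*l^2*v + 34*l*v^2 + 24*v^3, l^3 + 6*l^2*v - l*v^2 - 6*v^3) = l^2 + 7*l*v + 6*v^2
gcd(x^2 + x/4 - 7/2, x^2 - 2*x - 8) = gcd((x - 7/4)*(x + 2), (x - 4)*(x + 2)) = x + 2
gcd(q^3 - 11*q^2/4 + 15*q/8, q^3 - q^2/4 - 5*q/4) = q^2 - 5*q/4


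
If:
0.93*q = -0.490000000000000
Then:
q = -0.53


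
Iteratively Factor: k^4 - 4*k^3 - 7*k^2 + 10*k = (k)*(k^3 - 4*k^2 - 7*k + 10) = k*(k + 2)*(k^2 - 6*k + 5) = k*(k - 5)*(k + 2)*(k - 1)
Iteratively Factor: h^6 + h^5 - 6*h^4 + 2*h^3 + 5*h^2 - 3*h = (h + 1)*(h^5 - 6*h^3 + 8*h^2 - 3*h) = h*(h + 1)*(h^4 - 6*h^2 + 8*h - 3) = h*(h - 1)*(h + 1)*(h^3 + h^2 - 5*h + 3) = h*(h - 1)^2*(h + 1)*(h^2 + 2*h - 3) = h*(h - 1)^3*(h + 1)*(h + 3)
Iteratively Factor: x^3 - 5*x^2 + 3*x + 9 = (x - 3)*(x^2 - 2*x - 3) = (x - 3)*(x + 1)*(x - 3)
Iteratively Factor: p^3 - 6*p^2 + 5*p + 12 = (p + 1)*(p^2 - 7*p + 12) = (p - 4)*(p + 1)*(p - 3)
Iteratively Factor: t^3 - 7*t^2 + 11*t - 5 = (t - 1)*(t^2 - 6*t + 5) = (t - 5)*(t - 1)*(t - 1)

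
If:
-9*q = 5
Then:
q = -5/9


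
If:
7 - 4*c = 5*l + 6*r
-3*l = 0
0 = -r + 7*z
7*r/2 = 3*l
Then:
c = 7/4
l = 0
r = 0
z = 0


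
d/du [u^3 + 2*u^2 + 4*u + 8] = 3*u^2 + 4*u + 4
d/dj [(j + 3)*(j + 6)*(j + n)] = 3*j^2 + 2*j*n + 18*j + 9*n + 18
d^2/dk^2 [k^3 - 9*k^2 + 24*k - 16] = 6*k - 18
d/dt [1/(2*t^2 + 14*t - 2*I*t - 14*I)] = (-2*t - 7 + I)/(2*(t^2 + 7*t - I*t - 7*I)^2)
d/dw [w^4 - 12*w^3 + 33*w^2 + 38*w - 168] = 4*w^3 - 36*w^2 + 66*w + 38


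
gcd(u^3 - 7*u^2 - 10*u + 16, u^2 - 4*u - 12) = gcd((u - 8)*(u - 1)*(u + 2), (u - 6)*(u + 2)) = u + 2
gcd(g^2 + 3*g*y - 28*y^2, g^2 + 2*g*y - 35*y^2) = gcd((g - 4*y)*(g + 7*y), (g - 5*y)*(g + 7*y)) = g + 7*y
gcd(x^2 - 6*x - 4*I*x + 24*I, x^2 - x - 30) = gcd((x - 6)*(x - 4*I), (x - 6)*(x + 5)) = x - 6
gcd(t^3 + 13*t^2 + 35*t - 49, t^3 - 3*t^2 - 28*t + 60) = 1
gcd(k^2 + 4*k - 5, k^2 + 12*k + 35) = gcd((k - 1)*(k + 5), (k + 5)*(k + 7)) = k + 5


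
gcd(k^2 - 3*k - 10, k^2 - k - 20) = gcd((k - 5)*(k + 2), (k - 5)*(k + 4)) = k - 5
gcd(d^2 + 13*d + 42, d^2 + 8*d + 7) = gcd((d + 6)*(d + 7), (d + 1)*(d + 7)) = d + 7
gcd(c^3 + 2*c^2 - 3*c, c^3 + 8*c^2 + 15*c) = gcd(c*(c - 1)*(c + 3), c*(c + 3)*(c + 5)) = c^2 + 3*c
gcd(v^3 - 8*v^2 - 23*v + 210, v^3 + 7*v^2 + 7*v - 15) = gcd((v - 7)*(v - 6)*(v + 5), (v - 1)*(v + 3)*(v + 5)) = v + 5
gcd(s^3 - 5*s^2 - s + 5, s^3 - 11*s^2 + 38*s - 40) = s - 5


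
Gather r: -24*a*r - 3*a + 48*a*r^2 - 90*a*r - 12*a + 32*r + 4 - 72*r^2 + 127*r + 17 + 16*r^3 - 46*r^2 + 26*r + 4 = -15*a + 16*r^3 + r^2*(48*a - 118) + r*(185 - 114*a) + 25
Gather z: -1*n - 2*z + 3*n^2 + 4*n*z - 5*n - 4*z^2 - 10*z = 3*n^2 - 6*n - 4*z^2 + z*(4*n - 12)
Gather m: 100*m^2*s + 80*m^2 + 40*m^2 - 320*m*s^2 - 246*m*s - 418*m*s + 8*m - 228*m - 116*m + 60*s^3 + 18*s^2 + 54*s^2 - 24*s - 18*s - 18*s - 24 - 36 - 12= m^2*(100*s + 120) + m*(-320*s^2 - 664*s - 336) + 60*s^3 + 72*s^2 - 60*s - 72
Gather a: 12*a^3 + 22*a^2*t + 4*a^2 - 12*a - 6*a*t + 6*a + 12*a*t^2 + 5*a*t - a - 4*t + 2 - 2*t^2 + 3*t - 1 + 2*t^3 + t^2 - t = 12*a^3 + a^2*(22*t + 4) + a*(12*t^2 - t - 7) + 2*t^3 - t^2 - 2*t + 1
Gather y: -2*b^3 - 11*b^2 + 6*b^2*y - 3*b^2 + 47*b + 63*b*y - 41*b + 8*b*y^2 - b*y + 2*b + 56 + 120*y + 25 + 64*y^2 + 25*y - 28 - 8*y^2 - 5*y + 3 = -2*b^3 - 14*b^2 + 8*b + y^2*(8*b + 56) + y*(6*b^2 + 62*b + 140) + 56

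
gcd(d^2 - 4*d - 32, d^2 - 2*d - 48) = d - 8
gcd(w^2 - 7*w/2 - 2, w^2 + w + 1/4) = w + 1/2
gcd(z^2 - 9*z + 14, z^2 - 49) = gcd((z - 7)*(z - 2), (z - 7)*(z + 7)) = z - 7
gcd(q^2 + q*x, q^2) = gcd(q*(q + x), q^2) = q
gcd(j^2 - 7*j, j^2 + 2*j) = j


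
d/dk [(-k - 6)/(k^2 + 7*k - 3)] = (-k^2 - 7*k + (k + 6)*(2*k + 7) + 3)/(k^2 + 7*k - 3)^2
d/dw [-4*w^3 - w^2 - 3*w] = -12*w^2 - 2*w - 3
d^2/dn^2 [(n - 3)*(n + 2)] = 2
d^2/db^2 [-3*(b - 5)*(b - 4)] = -6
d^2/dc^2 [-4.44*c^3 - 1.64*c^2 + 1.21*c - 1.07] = -26.64*c - 3.28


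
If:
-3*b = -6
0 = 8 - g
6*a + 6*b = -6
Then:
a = -3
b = 2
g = 8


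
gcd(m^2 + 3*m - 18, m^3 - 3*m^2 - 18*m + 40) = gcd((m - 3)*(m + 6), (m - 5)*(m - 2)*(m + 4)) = 1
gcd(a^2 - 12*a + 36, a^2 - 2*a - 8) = 1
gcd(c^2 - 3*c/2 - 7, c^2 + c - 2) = c + 2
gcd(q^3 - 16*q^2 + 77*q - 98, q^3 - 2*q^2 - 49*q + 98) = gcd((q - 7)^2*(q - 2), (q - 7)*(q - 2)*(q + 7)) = q^2 - 9*q + 14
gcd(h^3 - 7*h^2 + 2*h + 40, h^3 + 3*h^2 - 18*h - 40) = h^2 - 2*h - 8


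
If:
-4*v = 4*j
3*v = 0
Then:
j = 0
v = 0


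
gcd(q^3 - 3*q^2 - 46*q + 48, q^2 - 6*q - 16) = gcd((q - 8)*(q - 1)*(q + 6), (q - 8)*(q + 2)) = q - 8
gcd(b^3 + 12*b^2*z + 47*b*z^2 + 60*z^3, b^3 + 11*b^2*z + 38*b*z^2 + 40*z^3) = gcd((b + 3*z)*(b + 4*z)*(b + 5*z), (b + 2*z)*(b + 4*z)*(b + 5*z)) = b^2 + 9*b*z + 20*z^2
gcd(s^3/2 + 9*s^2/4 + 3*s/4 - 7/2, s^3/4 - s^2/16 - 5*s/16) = 1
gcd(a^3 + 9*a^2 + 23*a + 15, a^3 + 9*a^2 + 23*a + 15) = a^3 + 9*a^2 + 23*a + 15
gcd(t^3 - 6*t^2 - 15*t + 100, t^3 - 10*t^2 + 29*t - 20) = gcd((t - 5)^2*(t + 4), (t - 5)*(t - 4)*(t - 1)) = t - 5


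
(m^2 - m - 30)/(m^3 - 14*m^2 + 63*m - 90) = (m + 5)/(m^2 - 8*m + 15)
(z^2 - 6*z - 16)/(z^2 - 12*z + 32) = (z + 2)/(z - 4)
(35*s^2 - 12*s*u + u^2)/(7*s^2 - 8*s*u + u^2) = (5*s - u)/(s - u)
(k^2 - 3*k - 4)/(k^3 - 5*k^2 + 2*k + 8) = 1/(k - 2)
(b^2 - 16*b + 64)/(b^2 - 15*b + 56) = (b - 8)/(b - 7)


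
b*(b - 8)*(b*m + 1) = b^3*m - 8*b^2*m + b^2 - 8*b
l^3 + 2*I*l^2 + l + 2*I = (l - I)*(l + I)*(l + 2*I)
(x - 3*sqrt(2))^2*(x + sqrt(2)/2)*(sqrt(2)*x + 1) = sqrt(2)*x^4 - 10*x^3 + 13*sqrt(2)*x^2/2 + 30*x + 9*sqrt(2)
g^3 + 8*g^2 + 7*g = g*(g + 1)*(g + 7)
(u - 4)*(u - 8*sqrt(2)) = u^2 - 8*sqrt(2)*u - 4*u + 32*sqrt(2)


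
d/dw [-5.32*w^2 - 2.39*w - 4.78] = -10.64*w - 2.39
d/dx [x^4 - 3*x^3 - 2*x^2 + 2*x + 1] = 4*x^3 - 9*x^2 - 4*x + 2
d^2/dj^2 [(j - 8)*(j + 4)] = 2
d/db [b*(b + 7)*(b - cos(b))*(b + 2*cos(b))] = -b*(b + 7)*(b - cos(b))*(2*sin(b) - 1) + b*(b + 7)*(b + 2*cos(b))*(sin(b) + 1) + b*(b - cos(b))*(b + 2*cos(b)) + (b + 7)*(b - cos(b))*(b + 2*cos(b))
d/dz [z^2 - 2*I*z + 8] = 2*z - 2*I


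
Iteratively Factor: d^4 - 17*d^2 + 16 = (d + 1)*(d^3 - d^2 - 16*d + 16) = (d - 4)*(d + 1)*(d^2 + 3*d - 4) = (d - 4)*(d - 1)*(d + 1)*(d + 4)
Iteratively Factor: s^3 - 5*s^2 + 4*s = (s - 1)*(s^2 - 4*s) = (s - 4)*(s - 1)*(s)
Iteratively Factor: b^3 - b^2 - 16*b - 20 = (b + 2)*(b^2 - 3*b - 10) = (b + 2)^2*(b - 5)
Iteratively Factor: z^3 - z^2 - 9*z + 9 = (z + 3)*(z^2 - 4*z + 3) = (z - 1)*(z + 3)*(z - 3)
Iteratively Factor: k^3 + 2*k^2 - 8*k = (k - 2)*(k^2 + 4*k) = k*(k - 2)*(k + 4)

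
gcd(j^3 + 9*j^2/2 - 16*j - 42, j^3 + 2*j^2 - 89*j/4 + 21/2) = j^2 + 5*j/2 - 21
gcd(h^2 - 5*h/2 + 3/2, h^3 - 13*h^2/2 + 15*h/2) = h - 3/2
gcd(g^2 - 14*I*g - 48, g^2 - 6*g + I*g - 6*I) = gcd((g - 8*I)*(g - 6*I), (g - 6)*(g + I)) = 1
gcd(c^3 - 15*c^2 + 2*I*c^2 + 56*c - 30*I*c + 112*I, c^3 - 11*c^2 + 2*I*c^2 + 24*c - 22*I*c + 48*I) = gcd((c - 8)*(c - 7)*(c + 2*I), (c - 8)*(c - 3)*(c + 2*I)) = c^2 + c*(-8 + 2*I) - 16*I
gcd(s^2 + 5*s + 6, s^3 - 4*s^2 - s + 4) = 1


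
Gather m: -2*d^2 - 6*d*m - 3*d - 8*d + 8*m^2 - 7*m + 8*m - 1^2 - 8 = -2*d^2 - 11*d + 8*m^2 + m*(1 - 6*d) - 9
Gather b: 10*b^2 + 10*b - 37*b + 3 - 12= 10*b^2 - 27*b - 9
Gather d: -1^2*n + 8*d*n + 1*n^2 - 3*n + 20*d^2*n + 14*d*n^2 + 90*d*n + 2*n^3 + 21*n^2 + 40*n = 20*d^2*n + d*(14*n^2 + 98*n) + 2*n^3 + 22*n^2 + 36*n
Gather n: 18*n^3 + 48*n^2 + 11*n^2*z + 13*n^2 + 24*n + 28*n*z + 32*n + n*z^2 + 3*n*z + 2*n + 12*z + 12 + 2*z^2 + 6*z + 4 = 18*n^3 + n^2*(11*z + 61) + n*(z^2 + 31*z + 58) + 2*z^2 + 18*z + 16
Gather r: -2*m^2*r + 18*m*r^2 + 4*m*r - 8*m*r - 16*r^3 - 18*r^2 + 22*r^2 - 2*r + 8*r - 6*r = -16*r^3 + r^2*(18*m + 4) + r*(-2*m^2 - 4*m)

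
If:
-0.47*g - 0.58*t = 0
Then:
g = -1.23404255319149*t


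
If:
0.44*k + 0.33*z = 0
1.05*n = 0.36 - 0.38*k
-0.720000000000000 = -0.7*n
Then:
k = -1.89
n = 1.03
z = 2.53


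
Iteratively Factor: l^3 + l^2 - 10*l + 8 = (l - 2)*(l^2 + 3*l - 4) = (l - 2)*(l + 4)*(l - 1)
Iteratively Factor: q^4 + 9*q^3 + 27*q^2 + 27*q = (q)*(q^3 + 9*q^2 + 27*q + 27) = q*(q + 3)*(q^2 + 6*q + 9) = q*(q + 3)^2*(q + 3)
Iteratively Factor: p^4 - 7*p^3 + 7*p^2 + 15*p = (p + 1)*(p^3 - 8*p^2 + 15*p) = p*(p + 1)*(p^2 - 8*p + 15) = p*(p - 3)*(p + 1)*(p - 5)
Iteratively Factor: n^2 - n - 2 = (n - 2)*(n + 1)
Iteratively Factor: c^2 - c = (c)*(c - 1)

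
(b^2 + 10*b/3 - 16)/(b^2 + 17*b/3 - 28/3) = (3*b^2 + 10*b - 48)/(3*b^2 + 17*b - 28)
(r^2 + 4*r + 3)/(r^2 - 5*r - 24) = (r + 1)/(r - 8)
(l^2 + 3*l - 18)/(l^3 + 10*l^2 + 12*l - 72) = (l - 3)/(l^2 + 4*l - 12)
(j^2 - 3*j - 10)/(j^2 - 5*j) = (j + 2)/j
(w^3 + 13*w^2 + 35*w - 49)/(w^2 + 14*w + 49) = w - 1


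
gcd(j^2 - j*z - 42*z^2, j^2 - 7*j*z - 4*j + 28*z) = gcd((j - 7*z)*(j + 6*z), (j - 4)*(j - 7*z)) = -j + 7*z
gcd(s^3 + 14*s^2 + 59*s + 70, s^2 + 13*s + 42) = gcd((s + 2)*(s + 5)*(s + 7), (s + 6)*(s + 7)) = s + 7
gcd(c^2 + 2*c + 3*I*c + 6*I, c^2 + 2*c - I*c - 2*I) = c + 2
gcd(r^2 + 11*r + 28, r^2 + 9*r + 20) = r + 4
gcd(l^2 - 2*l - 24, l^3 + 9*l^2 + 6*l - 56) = l + 4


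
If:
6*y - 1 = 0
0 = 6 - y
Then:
No Solution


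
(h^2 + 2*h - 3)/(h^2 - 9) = (h - 1)/(h - 3)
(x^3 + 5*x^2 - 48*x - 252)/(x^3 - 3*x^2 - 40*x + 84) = (x + 6)/(x - 2)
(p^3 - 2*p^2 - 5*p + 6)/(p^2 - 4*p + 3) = p + 2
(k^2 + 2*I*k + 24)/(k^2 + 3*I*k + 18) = (k - 4*I)/(k - 3*I)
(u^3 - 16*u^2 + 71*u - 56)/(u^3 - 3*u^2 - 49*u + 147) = (u^2 - 9*u + 8)/(u^2 + 4*u - 21)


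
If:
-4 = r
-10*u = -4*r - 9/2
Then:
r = -4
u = -23/20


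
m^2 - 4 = (m - 2)*(m + 2)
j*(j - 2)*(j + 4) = j^3 + 2*j^2 - 8*j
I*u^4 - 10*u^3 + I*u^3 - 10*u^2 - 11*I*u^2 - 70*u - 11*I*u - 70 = (u - 2*I)*(u + 5*I)*(u + 7*I)*(I*u + I)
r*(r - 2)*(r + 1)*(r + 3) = r^4 + 2*r^3 - 5*r^2 - 6*r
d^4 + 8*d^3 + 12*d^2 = d^2*(d + 2)*(d + 6)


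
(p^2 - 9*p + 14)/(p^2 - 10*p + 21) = (p - 2)/(p - 3)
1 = 1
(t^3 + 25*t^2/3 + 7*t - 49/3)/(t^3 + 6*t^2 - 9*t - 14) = (t^2 + 4*t/3 - 7/3)/(t^2 - t - 2)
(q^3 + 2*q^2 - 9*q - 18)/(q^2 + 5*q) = (q^3 + 2*q^2 - 9*q - 18)/(q*(q + 5))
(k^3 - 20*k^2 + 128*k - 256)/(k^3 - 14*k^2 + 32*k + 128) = (k - 4)/(k + 2)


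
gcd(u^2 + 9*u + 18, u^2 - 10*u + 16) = 1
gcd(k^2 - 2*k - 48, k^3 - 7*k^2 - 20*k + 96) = k - 8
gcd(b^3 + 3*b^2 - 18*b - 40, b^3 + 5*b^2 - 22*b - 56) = b^2 - 2*b - 8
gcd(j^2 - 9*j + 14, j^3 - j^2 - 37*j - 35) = j - 7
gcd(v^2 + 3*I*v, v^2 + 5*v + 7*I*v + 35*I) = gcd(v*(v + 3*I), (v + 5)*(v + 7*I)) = 1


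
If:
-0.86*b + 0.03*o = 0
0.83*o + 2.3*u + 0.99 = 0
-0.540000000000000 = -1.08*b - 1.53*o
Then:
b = 0.01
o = 0.34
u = -0.55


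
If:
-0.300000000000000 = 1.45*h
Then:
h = -0.21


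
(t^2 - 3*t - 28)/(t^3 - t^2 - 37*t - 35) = (t + 4)/(t^2 + 6*t + 5)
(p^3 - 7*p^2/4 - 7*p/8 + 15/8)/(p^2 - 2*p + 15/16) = 2*(2*p^2 - p - 3)/(4*p - 3)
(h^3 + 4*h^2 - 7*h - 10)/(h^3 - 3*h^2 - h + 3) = (h^2 + 3*h - 10)/(h^2 - 4*h + 3)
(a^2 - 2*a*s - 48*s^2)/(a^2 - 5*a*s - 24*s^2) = (a + 6*s)/(a + 3*s)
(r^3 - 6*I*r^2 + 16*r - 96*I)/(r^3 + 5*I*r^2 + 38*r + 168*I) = (r - 4*I)/(r + 7*I)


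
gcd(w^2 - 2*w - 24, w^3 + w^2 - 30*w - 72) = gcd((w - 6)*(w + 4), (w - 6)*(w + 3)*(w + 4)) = w^2 - 2*w - 24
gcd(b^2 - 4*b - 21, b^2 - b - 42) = b - 7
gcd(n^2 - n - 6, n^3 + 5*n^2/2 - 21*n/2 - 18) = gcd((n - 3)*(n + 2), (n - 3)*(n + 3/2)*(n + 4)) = n - 3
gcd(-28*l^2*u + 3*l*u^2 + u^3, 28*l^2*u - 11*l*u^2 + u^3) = -4*l*u + u^2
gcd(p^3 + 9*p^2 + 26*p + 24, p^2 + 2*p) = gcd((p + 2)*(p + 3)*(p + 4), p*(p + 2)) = p + 2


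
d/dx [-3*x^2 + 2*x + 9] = 2 - 6*x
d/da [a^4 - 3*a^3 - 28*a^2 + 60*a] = 4*a^3 - 9*a^2 - 56*a + 60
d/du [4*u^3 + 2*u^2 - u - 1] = 12*u^2 + 4*u - 1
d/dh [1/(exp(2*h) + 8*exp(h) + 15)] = 2*(-exp(h) - 4)*exp(h)/(exp(2*h) + 8*exp(h) + 15)^2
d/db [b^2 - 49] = 2*b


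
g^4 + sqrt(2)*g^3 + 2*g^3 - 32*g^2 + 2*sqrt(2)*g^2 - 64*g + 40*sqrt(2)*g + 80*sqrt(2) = (g + 2)*(g - 2*sqrt(2))^2*(g + 5*sqrt(2))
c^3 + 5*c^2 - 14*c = c*(c - 2)*(c + 7)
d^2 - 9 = (d - 3)*(d + 3)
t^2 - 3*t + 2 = (t - 2)*(t - 1)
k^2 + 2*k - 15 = (k - 3)*(k + 5)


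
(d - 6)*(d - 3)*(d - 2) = d^3 - 11*d^2 + 36*d - 36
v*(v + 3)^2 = v^3 + 6*v^2 + 9*v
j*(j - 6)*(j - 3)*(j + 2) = j^4 - 7*j^3 + 36*j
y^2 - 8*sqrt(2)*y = y*(y - 8*sqrt(2))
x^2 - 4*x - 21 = (x - 7)*(x + 3)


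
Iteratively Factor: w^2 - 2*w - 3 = (w - 3)*(w + 1)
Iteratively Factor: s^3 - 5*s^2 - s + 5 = (s - 5)*(s^2 - 1) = (s - 5)*(s - 1)*(s + 1)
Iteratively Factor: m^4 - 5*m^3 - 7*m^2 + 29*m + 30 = (m - 3)*(m^3 - 2*m^2 - 13*m - 10) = (m - 5)*(m - 3)*(m^2 + 3*m + 2) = (m - 5)*(m - 3)*(m + 2)*(m + 1)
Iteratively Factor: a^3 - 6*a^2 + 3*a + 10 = (a + 1)*(a^2 - 7*a + 10) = (a - 5)*(a + 1)*(a - 2)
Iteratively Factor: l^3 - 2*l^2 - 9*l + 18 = (l + 3)*(l^2 - 5*l + 6) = (l - 2)*(l + 3)*(l - 3)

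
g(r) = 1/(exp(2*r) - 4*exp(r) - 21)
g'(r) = (-2*exp(2*r) + 4*exp(r))/(exp(2*r) - 4*exp(r) - 21)^2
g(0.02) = -0.04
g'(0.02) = 0.00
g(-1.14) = -0.05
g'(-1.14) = 0.00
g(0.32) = -0.04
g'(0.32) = 0.00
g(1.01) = -0.04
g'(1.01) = -0.01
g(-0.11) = -0.04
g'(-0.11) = 0.00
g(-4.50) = -0.05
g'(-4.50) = 0.00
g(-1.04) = -0.04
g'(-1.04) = 0.00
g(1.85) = -0.17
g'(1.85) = -1.54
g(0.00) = -0.04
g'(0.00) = 0.00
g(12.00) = 0.00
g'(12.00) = 0.00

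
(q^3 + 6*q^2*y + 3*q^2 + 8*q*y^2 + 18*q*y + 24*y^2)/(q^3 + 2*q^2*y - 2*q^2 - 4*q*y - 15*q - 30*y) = (q + 4*y)/(q - 5)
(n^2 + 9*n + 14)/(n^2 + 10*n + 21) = (n + 2)/(n + 3)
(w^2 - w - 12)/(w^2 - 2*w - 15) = (w - 4)/(w - 5)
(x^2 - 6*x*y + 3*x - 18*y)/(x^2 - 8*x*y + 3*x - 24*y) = (x - 6*y)/(x - 8*y)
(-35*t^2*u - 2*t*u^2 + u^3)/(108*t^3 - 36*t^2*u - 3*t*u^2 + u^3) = u*(-35*t^2 - 2*t*u + u^2)/(108*t^3 - 36*t^2*u - 3*t*u^2 + u^3)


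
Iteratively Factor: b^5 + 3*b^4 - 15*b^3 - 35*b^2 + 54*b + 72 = (b + 4)*(b^4 - b^3 - 11*b^2 + 9*b + 18) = (b - 2)*(b + 4)*(b^3 + b^2 - 9*b - 9) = (b - 3)*(b - 2)*(b + 4)*(b^2 + 4*b + 3) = (b - 3)*(b - 2)*(b + 1)*(b + 4)*(b + 3)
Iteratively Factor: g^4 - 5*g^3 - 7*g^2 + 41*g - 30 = (g - 1)*(g^3 - 4*g^2 - 11*g + 30) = (g - 1)*(g + 3)*(g^2 - 7*g + 10) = (g - 5)*(g - 1)*(g + 3)*(g - 2)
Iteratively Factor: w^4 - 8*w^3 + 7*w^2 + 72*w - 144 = (w - 3)*(w^3 - 5*w^2 - 8*w + 48) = (w - 4)*(w - 3)*(w^2 - w - 12) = (w - 4)^2*(w - 3)*(w + 3)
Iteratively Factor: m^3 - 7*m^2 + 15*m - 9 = (m - 3)*(m^2 - 4*m + 3) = (m - 3)^2*(m - 1)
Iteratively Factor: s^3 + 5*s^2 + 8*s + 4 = (s + 1)*(s^2 + 4*s + 4) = (s + 1)*(s + 2)*(s + 2)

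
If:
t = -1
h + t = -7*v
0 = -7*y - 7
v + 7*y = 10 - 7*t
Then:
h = -167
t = -1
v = 24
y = -1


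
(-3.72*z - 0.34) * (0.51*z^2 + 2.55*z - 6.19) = -1.8972*z^3 - 9.6594*z^2 + 22.1598*z + 2.1046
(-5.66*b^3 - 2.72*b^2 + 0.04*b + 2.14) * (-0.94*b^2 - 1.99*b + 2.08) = 5.3204*b^5 + 13.8202*b^4 - 6.3976*b^3 - 7.7488*b^2 - 4.1754*b + 4.4512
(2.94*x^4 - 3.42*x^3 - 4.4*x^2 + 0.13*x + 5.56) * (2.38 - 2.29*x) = -6.7326*x^5 + 14.829*x^4 + 1.9364*x^3 - 10.7697*x^2 - 12.423*x + 13.2328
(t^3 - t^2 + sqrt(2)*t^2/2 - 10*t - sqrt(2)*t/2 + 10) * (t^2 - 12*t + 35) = t^5 - 13*t^4 + sqrt(2)*t^4/2 - 13*sqrt(2)*t^3/2 + 37*t^3 + 47*sqrt(2)*t^2/2 + 95*t^2 - 470*t - 35*sqrt(2)*t/2 + 350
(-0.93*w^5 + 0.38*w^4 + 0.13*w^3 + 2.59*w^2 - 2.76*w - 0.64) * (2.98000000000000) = -2.7714*w^5 + 1.1324*w^4 + 0.3874*w^3 + 7.7182*w^2 - 8.2248*w - 1.9072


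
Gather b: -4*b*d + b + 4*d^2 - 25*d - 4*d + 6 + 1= b*(1 - 4*d) + 4*d^2 - 29*d + 7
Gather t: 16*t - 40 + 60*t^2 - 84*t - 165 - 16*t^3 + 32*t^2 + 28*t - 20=-16*t^3 + 92*t^2 - 40*t - 225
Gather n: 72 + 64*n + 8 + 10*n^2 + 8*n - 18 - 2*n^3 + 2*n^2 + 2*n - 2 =-2*n^3 + 12*n^2 + 74*n + 60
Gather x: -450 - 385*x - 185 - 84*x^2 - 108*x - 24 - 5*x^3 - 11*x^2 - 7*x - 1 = -5*x^3 - 95*x^2 - 500*x - 660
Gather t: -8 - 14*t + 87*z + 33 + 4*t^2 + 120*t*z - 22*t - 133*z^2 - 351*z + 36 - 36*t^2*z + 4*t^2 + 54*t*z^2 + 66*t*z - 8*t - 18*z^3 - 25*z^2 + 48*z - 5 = t^2*(8 - 36*z) + t*(54*z^2 + 186*z - 44) - 18*z^3 - 158*z^2 - 216*z + 56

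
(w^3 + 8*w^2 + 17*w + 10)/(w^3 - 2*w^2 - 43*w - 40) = (w + 2)/(w - 8)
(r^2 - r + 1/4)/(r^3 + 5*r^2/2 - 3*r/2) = (r - 1/2)/(r*(r + 3))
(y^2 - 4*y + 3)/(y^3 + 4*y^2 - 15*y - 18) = (y - 1)/(y^2 + 7*y + 6)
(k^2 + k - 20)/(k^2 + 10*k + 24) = (k^2 + k - 20)/(k^2 + 10*k + 24)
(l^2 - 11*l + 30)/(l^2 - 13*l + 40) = (l - 6)/(l - 8)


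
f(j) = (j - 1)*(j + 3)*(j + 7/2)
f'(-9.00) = 148.00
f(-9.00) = -330.00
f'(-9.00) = 148.00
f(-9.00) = -330.00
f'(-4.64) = 17.55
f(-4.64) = -10.54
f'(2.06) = 39.39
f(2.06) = 29.82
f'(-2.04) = -5.96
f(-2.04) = -4.26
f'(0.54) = 10.81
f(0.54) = -6.58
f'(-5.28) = 29.56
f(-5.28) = -25.49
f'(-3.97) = 7.61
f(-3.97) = -2.27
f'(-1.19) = -4.84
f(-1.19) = -9.16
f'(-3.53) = 2.55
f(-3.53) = -0.07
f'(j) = (j - 1)*(j + 3) + (j - 1)*(j + 7/2) + (j + 3)*(j + 7/2) = 3*j^2 + 11*j + 4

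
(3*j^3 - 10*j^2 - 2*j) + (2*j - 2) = 3*j^3 - 10*j^2 - 2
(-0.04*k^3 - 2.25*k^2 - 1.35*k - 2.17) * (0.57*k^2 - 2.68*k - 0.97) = -0.0228*k^5 - 1.1753*k^4 + 5.2993*k^3 + 4.5636*k^2 + 7.1251*k + 2.1049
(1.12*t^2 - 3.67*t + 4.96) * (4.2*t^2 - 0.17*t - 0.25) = 4.704*t^4 - 15.6044*t^3 + 21.1759*t^2 + 0.0742999999999999*t - 1.24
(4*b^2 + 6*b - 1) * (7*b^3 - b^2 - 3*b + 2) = 28*b^5 + 38*b^4 - 25*b^3 - 9*b^2 + 15*b - 2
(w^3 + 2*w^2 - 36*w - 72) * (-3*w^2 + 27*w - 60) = -3*w^5 + 21*w^4 + 102*w^3 - 876*w^2 + 216*w + 4320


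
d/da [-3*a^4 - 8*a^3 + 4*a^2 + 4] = 4*a*(-3*a^2 - 6*a + 2)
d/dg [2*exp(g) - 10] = 2*exp(g)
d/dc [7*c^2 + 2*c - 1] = 14*c + 2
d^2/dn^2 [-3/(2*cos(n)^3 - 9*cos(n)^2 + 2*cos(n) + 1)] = 6*((-7*cos(n) + 36*cos(2*n) - 9*cos(3*n))*(2*cos(n)^3 - 9*cos(n)^2 + 2*cos(n) + 1)/4 - 4*(3*cos(n)^2 - 9*cos(n) + 1)^2*sin(n)^2)/(2*cos(n)^3 - 9*cos(n)^2 + 2*cos(n) + 1)^3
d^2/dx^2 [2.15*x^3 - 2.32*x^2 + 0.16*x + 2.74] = 12.9*x - 4.64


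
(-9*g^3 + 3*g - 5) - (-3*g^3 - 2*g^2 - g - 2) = -6*g^3 + 2*g^2 + 4*g - 3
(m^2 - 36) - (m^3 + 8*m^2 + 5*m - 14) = -m^3 - 7*m^2 - 5*m - 22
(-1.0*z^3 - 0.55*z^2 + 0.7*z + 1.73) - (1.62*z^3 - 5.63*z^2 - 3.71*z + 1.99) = -2.62*z^3 + 5.08*z^2 + 4.41*z - 0.26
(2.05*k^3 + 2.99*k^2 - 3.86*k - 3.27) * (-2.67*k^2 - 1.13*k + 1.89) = -5.4735*k^5 - 10.2998*k^4 + 10.802*k^3 + 18.7438*k^2 - 3.6003*k - 6.1803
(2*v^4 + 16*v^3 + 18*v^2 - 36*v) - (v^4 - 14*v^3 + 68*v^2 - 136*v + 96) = v^4 + 30*v^3 - 50*v^2 + 100*v - 96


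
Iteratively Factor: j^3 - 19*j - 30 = (j + 2)*(j^2 - 2*j - 15) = (j + 2)*(j + 3)*(j - 5)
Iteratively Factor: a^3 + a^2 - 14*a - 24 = (a + 3)*(a^2 - 2*a - 8) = (a - 4)*(a + 3)*(a + 2)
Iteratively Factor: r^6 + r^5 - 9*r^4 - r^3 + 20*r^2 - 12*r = (r - 1)*(r^5 + 2*r^4 - 7*r^3 - 8*r^2 + 12*r) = (r - 1)*(r + 3)*(r^4 - r^3 - 4*r^2 + 4*r) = (r - 1)*(r + 2)*(r + 3)*(r^3 - 3*r^2 + 2*r) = (r - 2)*(r - 1)*(r + 2)*(r + 3)*(r^2 - r) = r*(r - 2)*(r - 1)*(r + 2)*(r + 3)*(r - 1)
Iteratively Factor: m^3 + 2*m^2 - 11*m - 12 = (m + 4)*(m^2 - 2*m - 3) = (m + 1)*(m + 4)*(m - 3)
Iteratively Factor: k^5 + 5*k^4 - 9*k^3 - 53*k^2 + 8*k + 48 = (k + 4)*(k^4 + k^3 - 13*k^2 - k + 12) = (k + 4)^2*(k^3 - 3*k^2 - k + 3) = (k - 3)*(k + 4)^2*(k^2 - 1) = (k - 3)*(k + 1)*(k + 4)^2*(k - 1)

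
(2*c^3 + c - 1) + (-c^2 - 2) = 2*c^3 - c^2 + c - 3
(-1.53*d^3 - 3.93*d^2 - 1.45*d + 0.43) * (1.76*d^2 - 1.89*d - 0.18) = -2.6928*d^5 - 4.0251*d^4 + 5.1511*d^3 + 4.2047*d^2 - 0.5517*d - 0.0774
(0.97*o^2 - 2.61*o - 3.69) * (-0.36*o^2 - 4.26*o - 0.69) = -0.3492*o^4 - 3.1926*o^3 + 11.7777*o^2 + 17.5203*o + 2.5461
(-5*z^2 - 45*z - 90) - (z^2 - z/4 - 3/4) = -6*z^2 - 179*z/4 - 357/4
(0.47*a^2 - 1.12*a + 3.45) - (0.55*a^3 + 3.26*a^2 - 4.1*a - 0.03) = -0.55*a^3 - 2.79*a^2 + 2.98*a + 3.48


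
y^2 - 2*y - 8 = (y - 4)*(y + 2)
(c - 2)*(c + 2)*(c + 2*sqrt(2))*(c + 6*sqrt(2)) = c^4 + 8*sqrt(2)*c^3 + 20*c^2 - 32*sqrt(2)*c - 96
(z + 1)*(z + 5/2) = z^2 + 7*z/2 + 5/2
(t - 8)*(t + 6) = t^2 - 2*t - 48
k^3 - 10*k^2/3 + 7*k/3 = k*(k - 7/3)*(k - 1)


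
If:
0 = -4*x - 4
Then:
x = -1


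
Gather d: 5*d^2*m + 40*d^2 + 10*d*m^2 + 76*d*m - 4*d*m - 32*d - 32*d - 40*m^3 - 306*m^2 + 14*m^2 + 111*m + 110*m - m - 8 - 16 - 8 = d^2*(5*m + 40) + d*(10*m^2 + 72*m - 64) - 40*m^3 - 292*m^2 + 220*m - 32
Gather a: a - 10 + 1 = a - 9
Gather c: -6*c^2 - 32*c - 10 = -6*c^2 - 32*c - 10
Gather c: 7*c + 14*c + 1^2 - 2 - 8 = 21*c - 9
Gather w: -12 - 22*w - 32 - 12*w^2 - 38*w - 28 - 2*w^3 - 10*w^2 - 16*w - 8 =-2*w^3 - 22*w^2 - 76*w - 80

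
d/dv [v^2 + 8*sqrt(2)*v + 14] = 2*v + 8*sqrt(2)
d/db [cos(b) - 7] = -sin(b)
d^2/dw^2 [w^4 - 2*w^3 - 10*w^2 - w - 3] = 12*w^2 - 12*w - 20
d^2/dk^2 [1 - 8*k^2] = -16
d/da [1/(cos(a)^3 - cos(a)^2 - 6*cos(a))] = (3*sin(a) - 6*sin(a)/cos(a)^2 - 2*tan(a))/(sin(a)^2 + cos(a) + 5)^2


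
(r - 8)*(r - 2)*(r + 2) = r^3 - 8*r^2 - 4*r + 32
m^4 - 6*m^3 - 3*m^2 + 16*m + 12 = (m - 6)*(m - 2)*(m + 1)^2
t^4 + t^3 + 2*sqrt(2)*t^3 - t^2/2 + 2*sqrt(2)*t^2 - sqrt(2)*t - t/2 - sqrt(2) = (t + 1)*(t - sqrt(2)/2)*(t + sqrt(2)/2)*(t + 2*sqrt(2))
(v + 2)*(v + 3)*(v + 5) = v^3 + 10*v^2 + 31*v + 30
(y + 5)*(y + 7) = y^2 + 12*y + 35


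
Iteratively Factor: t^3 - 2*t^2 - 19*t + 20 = (t + 4)*(t^2 - 6*t + 5) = (t - 1)*(t + 4)*(t - 5)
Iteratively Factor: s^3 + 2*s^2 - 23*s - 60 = (s + 3)*(s^2 - s - 20) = (s - 5)*(s + 3)*(s + 4)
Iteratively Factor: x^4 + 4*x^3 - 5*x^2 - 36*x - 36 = (x + 2)*(x^3 + 2*x^2 - 9*x - 18) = (x + 2)*(x + 3)*(x^2 - x - 6) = (x - 3)*(x + 2)*(x + 3)*(x + 2)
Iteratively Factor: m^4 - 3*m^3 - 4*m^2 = (m - 4)*(m^3 + m^2) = m*(m - 4)*(m^2 + m) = m^2*(m - 4)*(m + 1)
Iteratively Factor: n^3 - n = (n)*(n^2 - 1) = n*(n + 1)*(n - 1)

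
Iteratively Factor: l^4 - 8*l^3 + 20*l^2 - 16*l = (l - 4)*(l^3 - 4*l^2 + 4*l) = l*(l - 4)*(l^2 - 4*l + 4) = l*(l - 4)*(l - 2)*(l - 2)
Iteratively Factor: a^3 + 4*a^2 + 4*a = (a + 2)*(a^2 + 2*a) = a*(a + 2)*(a + 2)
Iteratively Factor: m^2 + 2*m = (m)*(m + 2)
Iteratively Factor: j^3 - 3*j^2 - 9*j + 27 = (j - 3)*(j^2 - 9) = (j - 3)^2*(j + 3)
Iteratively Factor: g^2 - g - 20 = (g - 5)*(g + 4)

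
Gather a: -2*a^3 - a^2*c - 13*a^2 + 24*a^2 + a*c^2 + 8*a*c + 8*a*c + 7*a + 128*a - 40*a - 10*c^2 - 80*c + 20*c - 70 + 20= -2*a^3 + a^2*(11 - c) + a*(c^2 + 16*c + 95) - 10*c^2 - 60*c - 50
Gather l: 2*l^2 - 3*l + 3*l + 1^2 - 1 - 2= 2*l^2 - 2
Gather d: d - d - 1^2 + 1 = 0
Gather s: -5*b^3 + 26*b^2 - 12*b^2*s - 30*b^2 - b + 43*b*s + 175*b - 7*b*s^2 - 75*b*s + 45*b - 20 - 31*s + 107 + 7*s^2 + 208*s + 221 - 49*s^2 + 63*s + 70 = -5*b^3 - 4*b^2 + 219*b + s^2*(-7*b - 42) + s*(-12*b^2 - 32*b + 240) + 378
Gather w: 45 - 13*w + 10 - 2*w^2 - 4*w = -2*w^2 - 17*w + 55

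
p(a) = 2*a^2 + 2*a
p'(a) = 4*a + 2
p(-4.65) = 33.94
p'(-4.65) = -16.60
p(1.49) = 7.42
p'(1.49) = 7.96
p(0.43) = 1.23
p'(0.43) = 3.72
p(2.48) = 17.26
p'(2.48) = 11.92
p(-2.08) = 4.49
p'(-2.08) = -6.32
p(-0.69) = -0.43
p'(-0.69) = -0.76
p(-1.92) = 3.53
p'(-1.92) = -5.68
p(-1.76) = 2.68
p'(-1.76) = -5.04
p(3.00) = 24.00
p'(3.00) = 14.00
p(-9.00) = 144.00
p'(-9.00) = -34.00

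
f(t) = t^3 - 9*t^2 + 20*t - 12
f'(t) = 3*t^2 - 18*t + 20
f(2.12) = -0.52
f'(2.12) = -4.68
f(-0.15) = -15.21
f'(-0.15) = 22.77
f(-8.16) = -1317.81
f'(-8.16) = 366.64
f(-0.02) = -12.40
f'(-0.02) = 20.36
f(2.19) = -0.86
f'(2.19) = -5.03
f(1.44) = 1.12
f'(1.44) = 0.30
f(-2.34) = -120.89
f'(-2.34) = 78.55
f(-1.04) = -43.66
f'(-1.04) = 41.96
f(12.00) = 660.00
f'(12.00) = 236.00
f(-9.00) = -1650.00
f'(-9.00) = 425.00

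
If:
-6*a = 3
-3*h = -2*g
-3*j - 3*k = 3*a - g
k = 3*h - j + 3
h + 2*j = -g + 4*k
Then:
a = -1/2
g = -3/2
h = -1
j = 5/12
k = -5/12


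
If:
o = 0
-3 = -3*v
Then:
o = 0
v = 1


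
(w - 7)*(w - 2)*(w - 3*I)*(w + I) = w^4 - 9*w^3 - 2*I*w^3 + 17*w^2 + 18*I*w^2 - 27*w - 28*I*w + 42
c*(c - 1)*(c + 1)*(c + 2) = c^4 + 2*c^3 - c^2 - 2*c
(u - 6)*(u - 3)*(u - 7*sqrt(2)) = u^3 - 7*sqrt(2)*u^2 - 9*u^2 + 18*u + 63*sqrt(2)*u - 126*sqrt(2)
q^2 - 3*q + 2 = (q - 2)*(q - 1)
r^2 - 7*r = r*(r - 7)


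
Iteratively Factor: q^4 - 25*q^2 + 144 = (q - 4)*(q^3 + 4*q^2 - 9*q - 36) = (q - 4)*(q + 3)*(q^2 + q - 12) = (q - 4)*(q - 3)*(q + 3)*(q + 4)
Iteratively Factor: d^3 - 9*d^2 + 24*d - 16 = (d - 4)*(d^2 - 5*d + 4) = (d - 4)*(d - 1)*(d - 4)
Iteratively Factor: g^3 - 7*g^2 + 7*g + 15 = (g - 3)*(g^2 - 4*g - 5) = (g - 5)*(g - 3)*(g + 1)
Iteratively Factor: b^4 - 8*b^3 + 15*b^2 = (b)*(b^3 - 8*b^2 + 15*b) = b^2*(b^2 - 8*b + 15) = b^2*(b - 5)*(b - 3)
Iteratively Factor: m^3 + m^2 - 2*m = (m - 1)*(m^2 + 2*m) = (m - 1)*(m + 2)*(m)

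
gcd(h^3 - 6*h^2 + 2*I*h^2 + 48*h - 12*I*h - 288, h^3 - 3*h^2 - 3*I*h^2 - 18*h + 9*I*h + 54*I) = h - 6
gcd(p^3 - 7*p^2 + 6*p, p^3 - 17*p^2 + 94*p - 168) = p - 6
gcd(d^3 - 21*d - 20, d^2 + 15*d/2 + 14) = d + 4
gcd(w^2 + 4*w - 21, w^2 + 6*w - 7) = w + 7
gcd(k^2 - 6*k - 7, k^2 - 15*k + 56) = k - 7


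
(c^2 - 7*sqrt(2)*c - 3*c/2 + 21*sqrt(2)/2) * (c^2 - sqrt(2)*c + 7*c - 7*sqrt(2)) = c^4 - 8*sqrt(2)*c^3 + 11*c^3/2 - 44*sqrt(2)*c^2 + 7*c^2/2 + 77*c + 84*sqrt(2)*c - 147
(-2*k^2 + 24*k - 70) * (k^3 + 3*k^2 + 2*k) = -2*k^5 + 18*k^4 - 2*k^3 - 162*k^2 - 140*k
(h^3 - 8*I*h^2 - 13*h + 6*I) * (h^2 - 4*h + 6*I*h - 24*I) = h^5 - 4*h^4 - 2*I*h^4 + 35*h^3 + 8*I*h^3 - 140*h^2 - 72*I*h^2 - 36*h + 288*I*h + 144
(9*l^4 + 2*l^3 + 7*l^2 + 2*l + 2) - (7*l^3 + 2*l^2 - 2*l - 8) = 9*l^4 - 5*l^3 + 5*l^2 + 4*l + 10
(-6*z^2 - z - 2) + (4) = -6*z^2 - z + 2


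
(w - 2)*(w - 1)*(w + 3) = w^3 - 7*w + 6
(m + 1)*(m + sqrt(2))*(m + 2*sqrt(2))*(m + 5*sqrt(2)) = m^4 + m^3 + 8*sqrt(2)*m^3 + 8*sqrt(2)*m^2 + 34*m^2 + 20*sqrt(2)*m + 34*m + 20*sqrt(2)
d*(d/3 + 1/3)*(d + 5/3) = d^3/3 + 8*d^2/9 + 5*d/9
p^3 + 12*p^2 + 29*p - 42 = (p - 1)*(p + 6)*(p + 7)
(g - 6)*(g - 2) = g^2 - 8*g + 12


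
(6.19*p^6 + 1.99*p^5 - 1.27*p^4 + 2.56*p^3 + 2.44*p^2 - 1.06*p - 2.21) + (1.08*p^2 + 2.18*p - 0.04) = 6.19*p^6 + 1.99*p^5 - 1.27*p^4 + 2.56*p^3 + 3.52*p^2 + 1.12*p - 2.25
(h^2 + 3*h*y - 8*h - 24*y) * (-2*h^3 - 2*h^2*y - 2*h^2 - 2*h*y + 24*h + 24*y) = -2*h^5 - 8*h^4*y + 14*h^4 - 6*h^3*y^2 + 56*h^3*y + 40*h^3 + 42*h^2*y^2 + 160*h^2*y - 192*h^2 + 120*h*y^2 - 768*h*y - 576*y^2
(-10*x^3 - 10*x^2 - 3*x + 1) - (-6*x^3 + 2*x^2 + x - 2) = -4*x^3 - 12*x^2 - 4*x + 3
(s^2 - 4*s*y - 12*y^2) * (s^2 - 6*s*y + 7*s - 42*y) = s^4 - 10*s^3*y + 7*s^3 + 12*s^2*y^2 - 70*s^2*y + 72*s*y^3 + 84*s*y^2 + 504*y^3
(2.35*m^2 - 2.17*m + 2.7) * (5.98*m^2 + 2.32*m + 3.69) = 14.053*m^4 - 7.5246*m^3 + 19.7831*m^2 - 1.7433*m + 9.963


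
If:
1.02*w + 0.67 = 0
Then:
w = -0.66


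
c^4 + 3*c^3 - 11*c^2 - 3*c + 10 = (c - 2)*(c - 1)*(c + 1)*(c + 5)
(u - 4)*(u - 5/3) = u^2 - 17*u/3 + 20/3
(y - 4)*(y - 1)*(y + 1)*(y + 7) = y^4 + 3*y^3 - 29*y^2 - 3*y + 28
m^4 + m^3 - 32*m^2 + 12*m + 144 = (m - 4)*(m - 3)*(m + 2)*(m + 6)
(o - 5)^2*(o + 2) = o^3 - 8*o^2 + 5*o + 50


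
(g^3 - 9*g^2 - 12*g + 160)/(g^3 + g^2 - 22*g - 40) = (g - 8)/(g + 2)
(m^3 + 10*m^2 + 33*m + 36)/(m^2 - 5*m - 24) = (m^2 + 7*m + 12)/(m - 8)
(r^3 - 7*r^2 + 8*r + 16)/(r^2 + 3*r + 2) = (r^2 - 8*r + 16)/(r + 2)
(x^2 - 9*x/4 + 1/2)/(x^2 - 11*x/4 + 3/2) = (4*x - 1)/(4*x - 3)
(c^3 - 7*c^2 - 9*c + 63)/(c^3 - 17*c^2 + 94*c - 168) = (c^2 - 9)/(c^2 - 10*c + 24)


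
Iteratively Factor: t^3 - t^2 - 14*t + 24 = (t - 2)*(t^2 + t - 12) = (t - 3)*(t - 2)*(t + 4)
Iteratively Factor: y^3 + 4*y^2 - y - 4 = (y + 1)*(y^2 + 3*y - 4) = (y - 1)*(y + 1)*(y + 4)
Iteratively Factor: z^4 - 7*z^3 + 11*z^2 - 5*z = (z - 5)*(z^3 - 2*z^2 + z) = z*(z - 5)*(z^2 - 2*z + 1) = z*(z - 5)*(z - 1)*(z - 1)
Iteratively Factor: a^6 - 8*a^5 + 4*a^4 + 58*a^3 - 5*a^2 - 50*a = (a - 5)*(a^5 - 3*a^4 - 11*a^3 + 3*a^2 + 10*a) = (a - 5)*(a - 1)*(a^4 - 2*a^3 - 13*a^2 - 10*a) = (a - 5)^2*(a - 1)*(a^3 + 3*a^2 + 2*a) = a*(a - 5)^2*(a - 1)*(a^2 + 3*a + 2) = a*(a - 5)^2*(a - 1)*(a + 2)*(a + 1)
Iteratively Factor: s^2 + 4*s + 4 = (s + 2)*(s + 2)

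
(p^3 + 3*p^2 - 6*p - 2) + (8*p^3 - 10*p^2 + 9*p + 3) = 9*p^3 - 7*p^2 + 3*p + 1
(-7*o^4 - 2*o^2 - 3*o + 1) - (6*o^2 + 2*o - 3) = -7*o^4 - 8*o^2 - 5*o + 4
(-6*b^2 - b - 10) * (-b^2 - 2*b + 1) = 6*b^4 + 13*b^3 + 6*b^2 + 19*b - 10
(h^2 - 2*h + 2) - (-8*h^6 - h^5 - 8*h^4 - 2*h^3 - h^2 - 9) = 8*h^6 + h^5 + 8*h^4 + 2*h^3 + 2*h^2 - 2*h + 11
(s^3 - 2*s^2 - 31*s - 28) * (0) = 0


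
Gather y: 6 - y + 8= 14 - y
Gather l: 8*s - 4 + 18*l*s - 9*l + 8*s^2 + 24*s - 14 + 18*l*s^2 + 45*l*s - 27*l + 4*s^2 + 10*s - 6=l*(18*s^2 + 63*s - 36) + 12*s^2 + 42*s - 24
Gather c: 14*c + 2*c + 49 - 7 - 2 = 16*c + 40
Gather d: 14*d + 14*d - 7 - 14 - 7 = 28*d - 28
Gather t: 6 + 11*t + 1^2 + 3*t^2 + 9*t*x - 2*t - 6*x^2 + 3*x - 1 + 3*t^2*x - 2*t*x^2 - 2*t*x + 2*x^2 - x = t^2*(3*x + 3) + t*(-2*x^2 + 7*x + 9) - 4*x^2 + 2*x + 6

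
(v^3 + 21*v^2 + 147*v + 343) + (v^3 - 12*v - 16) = 2*v^3 + 21*v^2 + 135*v + 327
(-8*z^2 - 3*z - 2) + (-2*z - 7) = -8*z^2 - 5*z - 9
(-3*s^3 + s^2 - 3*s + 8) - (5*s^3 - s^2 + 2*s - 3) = -8*s^3 + 2*s^2 - 5*s + 11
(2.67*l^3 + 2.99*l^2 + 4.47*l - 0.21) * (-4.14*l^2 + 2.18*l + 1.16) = -11.0538*l^5 - 6.558*l^4 - 8.8904*l^3 + 14.0824*l^2 + 4.7274*l - 0.2436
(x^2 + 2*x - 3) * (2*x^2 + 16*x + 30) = 2*x^4 + 20*x^3 + 56*x^2 + 12*x - 90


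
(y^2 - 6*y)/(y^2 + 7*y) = (y - 6)/(y + 7)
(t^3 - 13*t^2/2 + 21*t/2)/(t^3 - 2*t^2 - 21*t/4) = 2*(t - 3)/(2*t + 3)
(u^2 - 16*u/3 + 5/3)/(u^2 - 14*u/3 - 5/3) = (3*u - 1)/(3*u + 1)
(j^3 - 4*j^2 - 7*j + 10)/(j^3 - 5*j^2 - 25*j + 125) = (j^2 + j - 2)/(j^2 - 25)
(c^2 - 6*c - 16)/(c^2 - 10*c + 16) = (c + 2)/(c - 2)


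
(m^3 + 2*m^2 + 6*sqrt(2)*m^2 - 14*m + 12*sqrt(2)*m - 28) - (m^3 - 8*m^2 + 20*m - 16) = 6*sqrt(2)*m^2 + 10*m^2 - 34*m + 12*sqrt(2)*m - 12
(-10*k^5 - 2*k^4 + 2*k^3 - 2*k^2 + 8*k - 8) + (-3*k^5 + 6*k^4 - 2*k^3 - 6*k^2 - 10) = -13*k^5 + 4*k^4 - 8*k^2 + 8*k - 18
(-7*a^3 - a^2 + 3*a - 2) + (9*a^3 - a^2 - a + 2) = 2*a^3 - 2*a^2 + 2*a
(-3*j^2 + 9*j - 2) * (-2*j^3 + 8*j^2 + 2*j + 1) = 6*j^5 - 42*j^4 + 70*j^3 - j^2 + 5*j - 2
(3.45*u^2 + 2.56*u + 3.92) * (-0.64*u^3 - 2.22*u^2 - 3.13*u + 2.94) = -2.208*u^5 - 9.2974*u^4 - 18.9905*u^3 - 6.5722*u^2 - 4.7432*u + 11.5248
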